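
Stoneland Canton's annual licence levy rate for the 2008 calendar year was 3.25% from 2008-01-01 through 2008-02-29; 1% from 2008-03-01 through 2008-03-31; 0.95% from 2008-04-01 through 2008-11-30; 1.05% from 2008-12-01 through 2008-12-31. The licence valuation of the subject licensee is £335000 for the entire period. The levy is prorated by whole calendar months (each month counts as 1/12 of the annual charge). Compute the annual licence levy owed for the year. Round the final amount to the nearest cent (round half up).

2008-01-01 to 2008-02-29: 2 months at 3.25% → £335000 × 3.25% × 2/12 = £1814.5833
2008-03-01 to 2008-03-31: 1 month at 1% → £335000 × 1% × 1/12 = £279.1667
2008-04-01 to 2008-11-30: 8 months at 0.95% → £335000 × 0.95% × 8/12 = £2121.6667
2008-12-01 to 2008-12-31: 1 month at 1.05% → £335000 × 1.05% × 1/12 = £293.1250
Total = £4508.5417

£4508.54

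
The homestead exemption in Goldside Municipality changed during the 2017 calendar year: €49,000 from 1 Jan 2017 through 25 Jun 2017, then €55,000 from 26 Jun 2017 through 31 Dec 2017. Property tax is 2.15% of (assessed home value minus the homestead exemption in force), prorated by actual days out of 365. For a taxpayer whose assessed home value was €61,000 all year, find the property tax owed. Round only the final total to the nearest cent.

€191.20

1 Jan – 25 Jun 2017: 176 days, exemption €49,000 → (€61,000 − €49,000) × 2.15% × 176/365 = €124.4055
26 Jun – 31 Dec 2017: 189 days, exemption €55,000 → (€61,000 − €55,000) × 2.15% × 189/365 = €66.7973
Total = €191.2027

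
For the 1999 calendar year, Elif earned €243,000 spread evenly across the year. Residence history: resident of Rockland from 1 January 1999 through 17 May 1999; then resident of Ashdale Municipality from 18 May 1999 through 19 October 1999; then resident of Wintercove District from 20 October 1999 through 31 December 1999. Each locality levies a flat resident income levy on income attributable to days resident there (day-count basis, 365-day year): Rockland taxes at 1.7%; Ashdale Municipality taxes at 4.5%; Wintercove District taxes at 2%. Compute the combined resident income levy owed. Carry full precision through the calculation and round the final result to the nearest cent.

€7,166.17

Rockland, 1 January – 17 May 1999: 137 days → €243,000 × 1.7% × 137/365 = €1,550.5397
Ashdale Municipality, 18 May – 19 October 1999: 155 days → €243,000 × 4.5% × 155/365 = €4,643.6301
Wintercove District, 20 October – 31 December 1999: 73 days → €243,000 × 2% × 73/365 = €972.0000
Total = €7,166.1699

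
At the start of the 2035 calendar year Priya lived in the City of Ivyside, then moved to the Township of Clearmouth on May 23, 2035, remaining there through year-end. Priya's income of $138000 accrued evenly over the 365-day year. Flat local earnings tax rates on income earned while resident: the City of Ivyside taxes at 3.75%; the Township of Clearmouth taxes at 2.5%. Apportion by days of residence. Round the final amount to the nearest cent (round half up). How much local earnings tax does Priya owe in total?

$4121.10

The City of Ivyside, January 1 – May 22, 2035: 142 days → $138000 × 3.75% × 142/365 = $2013.2877
The Township of Clearmouth, May 23 – December 31, 2035: 223 days → $138000 × 2.5% × 223/365 = $2107.8082
Total = $4121.0959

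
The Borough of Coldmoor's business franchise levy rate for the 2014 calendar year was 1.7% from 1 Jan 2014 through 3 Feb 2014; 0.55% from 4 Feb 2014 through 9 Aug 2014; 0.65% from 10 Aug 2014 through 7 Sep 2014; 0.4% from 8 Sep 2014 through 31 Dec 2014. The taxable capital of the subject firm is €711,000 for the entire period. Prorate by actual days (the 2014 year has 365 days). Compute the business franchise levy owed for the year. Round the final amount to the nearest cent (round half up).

1 Jan – 3 Feb 2014: 34 days at 1.7% → €711,000 × 1.7% × 34/365 = €1,125.9123
4 Feb – 9 Aug 2014: 187 days at 0.55% → €711,000 × 0.55% × 187/365 = €2,003.4616
10 Aug – 7 Sep 2014: 29 days at 0.65% → €711,000 × 0.65% × 29/365 = €367.1877
8 Sep – 31 Dec 2014: 115 days at 0.4% → €711,000 × 0.4% × 115/365 = €896.0548
Total = €4,392.6164

€4,392.62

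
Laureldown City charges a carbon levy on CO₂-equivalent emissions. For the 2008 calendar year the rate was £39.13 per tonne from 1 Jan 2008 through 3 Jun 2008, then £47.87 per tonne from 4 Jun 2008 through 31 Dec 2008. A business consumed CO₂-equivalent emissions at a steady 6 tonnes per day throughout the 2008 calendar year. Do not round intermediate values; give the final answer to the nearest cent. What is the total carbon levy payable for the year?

1 Jan – 3 Jun 2008: 155 days × 6 tonnes/day = 930 tonnes at £39.13/tonne → £36390.90
4 Jun – 31 Dec 2008: 211 days × 6 tonnes/day = 1,266 tonnes at £47.87/tonne → £60603.42

£96994.32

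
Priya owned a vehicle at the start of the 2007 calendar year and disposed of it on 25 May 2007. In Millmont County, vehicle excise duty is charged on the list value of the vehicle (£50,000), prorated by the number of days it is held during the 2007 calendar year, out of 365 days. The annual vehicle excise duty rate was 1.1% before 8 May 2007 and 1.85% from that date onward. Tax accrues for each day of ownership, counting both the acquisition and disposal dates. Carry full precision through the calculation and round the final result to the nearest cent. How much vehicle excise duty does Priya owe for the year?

1 Jan – 7 May 2007: 127 days at 1.1% → £50,000 × 1.1% × 127/365 = £191.3699
8 May – 25 May 2007: 18 days at 1.85% → £50,000 × 1.85% × 18/365 = £45.6164
Total = £236.9863

£236.99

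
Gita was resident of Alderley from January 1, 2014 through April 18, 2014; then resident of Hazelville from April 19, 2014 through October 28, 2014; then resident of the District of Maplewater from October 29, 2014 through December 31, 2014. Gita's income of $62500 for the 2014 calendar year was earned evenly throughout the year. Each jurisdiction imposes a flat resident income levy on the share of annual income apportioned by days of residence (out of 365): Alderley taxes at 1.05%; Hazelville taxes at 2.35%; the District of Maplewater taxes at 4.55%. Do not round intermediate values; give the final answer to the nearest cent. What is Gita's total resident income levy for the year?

$1469.43

Alderley, January 1 – April 18, 2014: 108 days → $62500 × 1.05% × 108/365 = $194.1781
Hazelville, April 19 – October 28, 2014: 193 days → $62500 × 2.35% × 193/365 = $776.6267
The District of Maplewater, October 29 – December 31, 2014: 64 days → $62500 × 4.55% × 64/365 = $498.6301
Total = $1469.4349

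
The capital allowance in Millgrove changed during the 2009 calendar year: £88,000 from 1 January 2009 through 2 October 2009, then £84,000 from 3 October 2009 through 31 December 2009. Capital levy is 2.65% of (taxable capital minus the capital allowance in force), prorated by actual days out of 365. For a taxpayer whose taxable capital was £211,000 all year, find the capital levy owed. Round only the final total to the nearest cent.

1 January – 2 October 2009: 275 days, exemption £88,000 → (£211,000 − £88,000) × 2.65% × 275/365 = £2,455.7877
3 October – 31 December 2009: 90 days, exemption £84,000 → (£211,000 − £84,000) × 2.65% × 90/365 = £829.8493
Total = £3,285.6370

£3,285.64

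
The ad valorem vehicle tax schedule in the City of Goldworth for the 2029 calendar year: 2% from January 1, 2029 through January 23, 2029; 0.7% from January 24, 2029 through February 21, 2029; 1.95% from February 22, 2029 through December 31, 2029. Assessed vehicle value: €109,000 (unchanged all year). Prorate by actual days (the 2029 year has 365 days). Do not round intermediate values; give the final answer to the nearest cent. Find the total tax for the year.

€2,020.68

January 1 – January 23, 2029: 23 days at 2% → €109,000 × 2% × 23/365 = €137.3699
January 24 – February 21, 2029: 29 days at 0.7% → €109,000 × 0.7% × 29/365 = €60.6219
February 22 – December 31, 2029: 313 days at 1.95% → €109,000 × 1.95% × 313/365 = €1,822.6890
Total = €2,020.6808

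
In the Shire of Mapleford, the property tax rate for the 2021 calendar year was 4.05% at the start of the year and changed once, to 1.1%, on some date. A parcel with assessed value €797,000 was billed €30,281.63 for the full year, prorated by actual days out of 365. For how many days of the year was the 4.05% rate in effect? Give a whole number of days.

334 days

Let d = days at the first rate; then 365 − d days at the second rate.
€797,000 × [4.05%·d + 1.1%·(365−d)] / 365 = €30,281.63
Solving gives d = 334, so the new rate took effect on 1 Dec 2021.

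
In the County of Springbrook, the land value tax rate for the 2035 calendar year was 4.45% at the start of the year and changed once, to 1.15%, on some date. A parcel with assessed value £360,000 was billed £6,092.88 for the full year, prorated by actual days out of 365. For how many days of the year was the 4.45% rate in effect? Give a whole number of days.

Let d = days at the first rate; then 365 − d days at the second rate.
£360,000 × [4.45%·d + 1.15%·(365−d)] / 365 = £6,092.88
Solving gives d = 60, so the new rate took effect on 2 March 2035.

60 days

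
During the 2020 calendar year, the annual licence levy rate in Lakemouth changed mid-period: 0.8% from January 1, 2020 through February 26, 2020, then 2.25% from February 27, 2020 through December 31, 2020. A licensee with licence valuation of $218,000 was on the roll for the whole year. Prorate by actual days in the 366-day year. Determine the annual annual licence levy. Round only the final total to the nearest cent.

January 1 – February 26, 2020: 57 days at 0.8% → $218,000 × 0.8% × 57/366 = $271.6066
February 27 – December 31, 2020: 309 days at 2.25% → $218,000 × 2.25% × 309/366 = $4,141.1066
Total = $4,412.7131

$4,412.71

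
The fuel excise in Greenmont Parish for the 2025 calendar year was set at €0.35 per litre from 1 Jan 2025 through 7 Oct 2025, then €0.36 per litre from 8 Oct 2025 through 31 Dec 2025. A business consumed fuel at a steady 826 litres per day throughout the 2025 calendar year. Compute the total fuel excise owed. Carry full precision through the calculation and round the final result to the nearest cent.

1 Jan – 7 Oct 2025: 280 days × 826 litres/day = 231,280 litres at €0.35/litre → €80,948.00
8 Oct – 31 Dec 2025: 85 days × 826 litres/day = 70,210 litres at €0.36/litre → €25,275.60

€106,223.60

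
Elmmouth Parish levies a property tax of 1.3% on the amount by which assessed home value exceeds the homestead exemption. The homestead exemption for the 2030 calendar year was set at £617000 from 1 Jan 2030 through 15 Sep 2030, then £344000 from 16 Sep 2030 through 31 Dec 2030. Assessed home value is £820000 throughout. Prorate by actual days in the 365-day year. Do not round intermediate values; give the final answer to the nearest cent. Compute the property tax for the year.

£3679.39

1 Jan – 15 Sep 2030: 258 days, exemption £617000 → (£820000 − £617000) × 1.3% × 258/365 = £1865.3753
16 Sep – 31 Dec 2030: 107 days, exemption £344000 → (£820000 − £344000) × 1.3% × 107/365 = £1814.0164
Total = £3679.3918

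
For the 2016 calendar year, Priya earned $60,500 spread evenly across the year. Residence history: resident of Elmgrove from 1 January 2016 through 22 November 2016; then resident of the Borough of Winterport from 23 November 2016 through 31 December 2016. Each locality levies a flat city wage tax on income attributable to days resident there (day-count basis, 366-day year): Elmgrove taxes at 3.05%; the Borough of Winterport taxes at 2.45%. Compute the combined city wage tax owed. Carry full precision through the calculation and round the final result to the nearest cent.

Elmgrove, 1 January – 22 November 2016: 327 days → $60,500 × 3.05% × 327/366 = $1,648.6250
The Borough of Winterport, 23 November – 31 December 2016: 39 days → $60,500 × 2.45% × 39/366 = $157.9447
Total = $1,806.5697

$1,806.57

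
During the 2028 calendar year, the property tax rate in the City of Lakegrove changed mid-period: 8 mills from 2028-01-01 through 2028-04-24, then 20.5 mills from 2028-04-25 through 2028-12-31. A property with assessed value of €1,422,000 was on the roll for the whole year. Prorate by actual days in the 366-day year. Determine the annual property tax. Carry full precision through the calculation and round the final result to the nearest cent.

€23,565.96

2028-01-01 to 2028-04-24: 115 days at 8 mills → €1,422,000 × 0.8% × 115/366 = €3,574.4262
2028-04-25 to 2028-12-31: 251 days at 20.5 mills → €1,422,000 × 2.05% × 251/366 = €19,991.5328
Total = €23,565.9590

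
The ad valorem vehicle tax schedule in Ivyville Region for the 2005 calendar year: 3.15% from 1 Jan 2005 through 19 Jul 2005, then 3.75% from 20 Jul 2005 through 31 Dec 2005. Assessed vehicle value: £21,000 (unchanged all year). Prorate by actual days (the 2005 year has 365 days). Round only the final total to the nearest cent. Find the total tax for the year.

£718.46

1 Jan – 19 Jul 2005: 200 days at 3.15% → £21,000 × 3.15% × 200/365 = £362.4658
20 Jul – 31 Dec 2005: 165 days at 3.75% → £21,000 × 3.75% × 165/365 = £355.9932
Total = £718.4589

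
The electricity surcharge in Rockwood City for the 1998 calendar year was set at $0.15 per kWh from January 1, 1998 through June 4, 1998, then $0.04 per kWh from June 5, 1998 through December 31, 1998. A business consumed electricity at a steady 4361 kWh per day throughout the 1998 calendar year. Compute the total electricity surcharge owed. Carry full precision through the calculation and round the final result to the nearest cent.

January 1 – June 4, 1998: 155 days × 4361 kWh/day = 675,955 kWh at $0.15/kWh → $101393.25
June 5 – December 31, 1998: 210 days × 4361 kWh/day = 915,810 kWh at $0.04/kWh → $36632.40

$138025.65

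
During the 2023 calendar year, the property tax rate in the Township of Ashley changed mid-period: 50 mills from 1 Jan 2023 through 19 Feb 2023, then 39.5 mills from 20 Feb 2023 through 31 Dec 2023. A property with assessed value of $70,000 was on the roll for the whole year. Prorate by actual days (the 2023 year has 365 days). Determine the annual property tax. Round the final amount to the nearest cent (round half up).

1 Jan – 19 Feb 2023: 50 days at 50 mills → $70,000 × 5% × 50/365 = $479.4521
20 Feb – 31 Dec 2023: 315 days at 39.5 mills → $70,000 × 3.95% × 315/365 = $2,386.2329
Total = $2,865.6849

$2,865.68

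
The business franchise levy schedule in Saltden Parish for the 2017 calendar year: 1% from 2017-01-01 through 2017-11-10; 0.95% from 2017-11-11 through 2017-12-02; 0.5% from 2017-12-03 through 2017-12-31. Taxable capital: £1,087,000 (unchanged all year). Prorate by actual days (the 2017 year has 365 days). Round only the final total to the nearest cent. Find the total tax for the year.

2017-01-01 to 2017-11-10: 314 days at 1% → £1,087,000 × 1% × 314/365 = £9,351.1781
2017-11-11 to 2017-12-02: 22 days at 0.95% → £1,087,000 × 0.95% × 22/365 = £622.4192
2017-12-03 to 2017-12-31: 29 days at 0.5% → £1,087,000 × 0.5% × 29/365 = £431.8219
Total = £10,405.4192

£10,405.42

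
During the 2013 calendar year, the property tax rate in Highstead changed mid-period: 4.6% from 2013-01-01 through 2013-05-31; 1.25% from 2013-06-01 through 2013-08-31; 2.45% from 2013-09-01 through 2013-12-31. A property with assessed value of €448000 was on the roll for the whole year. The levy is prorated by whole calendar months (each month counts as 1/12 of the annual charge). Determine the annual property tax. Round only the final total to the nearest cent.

2013-01-01 to 2013-05-31: 5 months at 4.6% → €448000 × 4.6% × 5/12 = €8586.6667
2013-06-01 to 2013-08-31: 3 months at 1.25% → €448000 × 1.25% × 3/12 = €1400.0000
2013-09-01 to 2013-12-31: 4 months at 2.45% → €448000 × 2.45% × 4/12 = €3658.6667
Total = €13645.3333

€13645.33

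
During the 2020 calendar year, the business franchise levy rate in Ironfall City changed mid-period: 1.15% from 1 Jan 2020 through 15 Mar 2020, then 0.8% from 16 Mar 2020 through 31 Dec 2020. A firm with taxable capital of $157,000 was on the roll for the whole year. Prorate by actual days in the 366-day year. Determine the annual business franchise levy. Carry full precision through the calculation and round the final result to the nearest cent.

1 Jan – 15 Mar 2020: 75 days at 1.15% → $157,000 × 1.15% × 75/366 = $369.9795
16 Mar – 31 Dec 2020: 291 days at 0.8% → $157,000 × 0.8% × 291/366 = $998.6230
Total = $1,368.6025

$1,368.60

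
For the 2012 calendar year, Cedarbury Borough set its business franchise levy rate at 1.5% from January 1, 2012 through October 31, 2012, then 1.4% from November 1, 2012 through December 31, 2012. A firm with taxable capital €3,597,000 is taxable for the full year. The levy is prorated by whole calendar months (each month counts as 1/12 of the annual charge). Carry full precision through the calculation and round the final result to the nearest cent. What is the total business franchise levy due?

January 1 – October 31, 2012: 10 months at 1.5% → €3,597,000 × 1.5% × 10/12 = €44,962.5000
November 1 – December 31, 2012: 2 months at 1.4% → €3,597,000 × 1.4% × 2/12 = €8,393.0000
Total = €53,355.5000

€53,355.50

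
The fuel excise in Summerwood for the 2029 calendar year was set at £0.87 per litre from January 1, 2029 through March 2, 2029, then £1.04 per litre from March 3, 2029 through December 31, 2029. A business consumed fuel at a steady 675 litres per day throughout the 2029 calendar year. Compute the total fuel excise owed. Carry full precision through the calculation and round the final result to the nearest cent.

£249,230.25

January 1 – March 2, 2029: 61 days × 675 litres/day = 41,175 litres at £0.87/litre → £35,822.25
March 3 – December 31, 2029: 304 days × 675 litres/day = 205,200 litres at £1.04/litre → £213,408.00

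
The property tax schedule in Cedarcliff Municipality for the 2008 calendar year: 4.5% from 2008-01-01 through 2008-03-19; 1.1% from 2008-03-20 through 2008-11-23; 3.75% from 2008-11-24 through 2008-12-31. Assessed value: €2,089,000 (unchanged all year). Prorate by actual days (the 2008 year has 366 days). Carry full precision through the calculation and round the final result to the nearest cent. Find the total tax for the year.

2008-01-01 to 2008-03-19: 79 days at 4.5% → €2,089,000 × 4.5% × 79/366 = €20,290.6967
2008-03-20 to 2008-11-23: 249 days at 1.1% → €2,089,000 × 1.1% × 249/366 = €15,633.2541
2008-11-24 to 2008-12-31: 38 days at 3.75% → €2,089,000 × 3.75% × 38/366 = €8,133.4016
Total = €44,057.3525

€44,057.35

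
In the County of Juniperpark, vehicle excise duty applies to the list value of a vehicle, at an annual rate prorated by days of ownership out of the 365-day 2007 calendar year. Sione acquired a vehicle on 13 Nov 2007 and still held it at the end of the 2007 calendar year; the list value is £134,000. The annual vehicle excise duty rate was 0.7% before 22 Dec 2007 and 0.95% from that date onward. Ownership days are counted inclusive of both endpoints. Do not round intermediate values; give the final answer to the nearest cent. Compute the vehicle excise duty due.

£135.10

13 Nov – 21 Dec 2007: 39 days at 0.7% → £134,000 × 0.7% × 39/365 = £100.2247
22 Dec – 31 Dec 2007: 10 days at 0.95% → £134,000 × 0.95% × 10/365 = £34.8767
Total = £135.1014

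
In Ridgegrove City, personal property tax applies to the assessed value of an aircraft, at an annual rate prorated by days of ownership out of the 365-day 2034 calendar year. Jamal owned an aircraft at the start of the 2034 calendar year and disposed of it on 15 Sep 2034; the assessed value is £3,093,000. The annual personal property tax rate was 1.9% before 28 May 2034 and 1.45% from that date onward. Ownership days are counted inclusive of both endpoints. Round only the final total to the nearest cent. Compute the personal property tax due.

1 Jan – 27 May 2034: 147 days at 1.9% → £3,093,000 × 1.9% × 147/365 = £23,667.8055
28 May – 15 Sep 2034: 111 days at 1.45% → £3,093,000 × 1.45% × 111/365 = £13,638.8589
Total = £37,306.6644

£37,306.66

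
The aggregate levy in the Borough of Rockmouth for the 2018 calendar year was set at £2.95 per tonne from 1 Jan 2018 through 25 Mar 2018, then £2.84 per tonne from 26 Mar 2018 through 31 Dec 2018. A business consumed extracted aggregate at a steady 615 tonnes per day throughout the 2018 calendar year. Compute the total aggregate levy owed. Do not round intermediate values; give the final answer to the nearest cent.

1 Jan – 25 Mar 2018: 84 days × 615 tonnes/day = 51,660 tonnes at £2.95/tonne → £152,397.00
26 Mar – 31 Dec 2018: 281 days × 615 tonnes/day = 172,815 tonnes at £2.84/tonne → £490,794.60

£643,191.60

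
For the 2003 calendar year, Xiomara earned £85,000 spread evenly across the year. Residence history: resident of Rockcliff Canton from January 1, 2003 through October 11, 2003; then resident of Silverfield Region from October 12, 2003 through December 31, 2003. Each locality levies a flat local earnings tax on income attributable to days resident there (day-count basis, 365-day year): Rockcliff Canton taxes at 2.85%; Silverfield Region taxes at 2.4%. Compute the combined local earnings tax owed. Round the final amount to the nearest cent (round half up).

Rockcliff Canton, January 1 – October 11, 2003: 284 days → £85,000 × 2.85% × 284/365 = £1,884.9041
Silverfield Region, October 12 – December 31, 2003: 81 days → £85,000 × 2.4% × 81/365 = £452.7123
Total = £2,337.6164

£2,337.62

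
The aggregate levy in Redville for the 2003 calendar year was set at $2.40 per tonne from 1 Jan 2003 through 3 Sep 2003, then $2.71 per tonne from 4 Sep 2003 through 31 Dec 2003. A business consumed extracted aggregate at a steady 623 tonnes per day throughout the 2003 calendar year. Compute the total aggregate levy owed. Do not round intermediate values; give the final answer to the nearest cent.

$568,730.47

1 Jan – 3 Sep 2003: 246 days × 623 tonnes/day = 153,258 tonnes at $2.40/tonne → $367,819.20
4 Sep – 31 Dec 2003: 119 days × 623 tonnes/day = 74,137 tonnes at $2.71/tonne → $200,911.27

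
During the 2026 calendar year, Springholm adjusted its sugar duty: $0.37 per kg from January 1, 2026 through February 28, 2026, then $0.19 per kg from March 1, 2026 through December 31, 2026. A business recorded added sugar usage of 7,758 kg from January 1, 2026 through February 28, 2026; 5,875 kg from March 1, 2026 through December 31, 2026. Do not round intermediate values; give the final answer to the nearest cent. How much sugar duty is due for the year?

January 1 – February 28, 2026: 7,758 kg at $0.37/kg → $2,870.46
March 1 – December 31, 2026: 5,875 kg at $0.19/kg → $1,116.25

$3,986.71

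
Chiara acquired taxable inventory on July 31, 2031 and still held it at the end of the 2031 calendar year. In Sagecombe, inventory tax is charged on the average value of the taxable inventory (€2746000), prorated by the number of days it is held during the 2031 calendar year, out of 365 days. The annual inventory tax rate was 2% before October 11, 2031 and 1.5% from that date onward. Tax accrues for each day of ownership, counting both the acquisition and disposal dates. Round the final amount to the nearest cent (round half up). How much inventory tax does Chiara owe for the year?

€20087.18

July 31 – October 10, 2031: 72 days at 2% → €2746000 × 2% × 72/365 = €10833.5342
October 11 – December 31, 2031: 82 days at 1.5% → €2746000 × 1.5% × 82/365 = €9253.6438
Total = €20087.1781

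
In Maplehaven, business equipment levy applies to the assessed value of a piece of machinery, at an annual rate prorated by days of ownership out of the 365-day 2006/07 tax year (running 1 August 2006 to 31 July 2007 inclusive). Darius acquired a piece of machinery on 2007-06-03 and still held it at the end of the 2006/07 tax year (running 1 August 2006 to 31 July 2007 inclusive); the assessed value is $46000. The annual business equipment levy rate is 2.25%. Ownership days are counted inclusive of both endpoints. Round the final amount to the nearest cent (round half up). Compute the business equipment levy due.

$167.30

Days held (2007-06-03 to 2007-07-31): 59 out of 365
Tax = $46000 × 2.25% × 59/365 = $167.3014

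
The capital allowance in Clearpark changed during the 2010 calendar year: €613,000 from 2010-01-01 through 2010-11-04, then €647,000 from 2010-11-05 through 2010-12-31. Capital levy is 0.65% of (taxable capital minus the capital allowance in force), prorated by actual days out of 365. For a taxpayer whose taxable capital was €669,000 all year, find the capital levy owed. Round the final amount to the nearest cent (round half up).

€329.49

2010-01-01 to 2010-11-04: 308 days, exemption €613,000 → (€669,000 − €613,000) × 0.65% × 308/365 = €307.1562
2010-11-05 to 2010-12-31: 57 days, exemption €647,000 → (€669,000 − €647,000) × 0.65% × 57/365 = €22.3315
Total = €329.4877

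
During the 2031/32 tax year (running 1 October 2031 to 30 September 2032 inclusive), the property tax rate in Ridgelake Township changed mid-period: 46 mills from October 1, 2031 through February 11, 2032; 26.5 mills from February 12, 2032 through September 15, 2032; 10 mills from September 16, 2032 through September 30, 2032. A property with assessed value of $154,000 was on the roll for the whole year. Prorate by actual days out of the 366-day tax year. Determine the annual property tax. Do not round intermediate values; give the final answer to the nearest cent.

$5,076.32

October 1, 2031 – February 11, 2032: 134 days at 46 mills → $154,000 × 4.6% × 134/366 = $2,593.5956
February 12 – September 15, 2032: 217 days at 26.5 mills → $154,000 × 2.65% × 217/366 = $2,419.6093
September 16 – September 30, 2032: 15 days at 10 mills → $154,000 × 1% × 15/366 = $63.1148
Total = $5,076.3197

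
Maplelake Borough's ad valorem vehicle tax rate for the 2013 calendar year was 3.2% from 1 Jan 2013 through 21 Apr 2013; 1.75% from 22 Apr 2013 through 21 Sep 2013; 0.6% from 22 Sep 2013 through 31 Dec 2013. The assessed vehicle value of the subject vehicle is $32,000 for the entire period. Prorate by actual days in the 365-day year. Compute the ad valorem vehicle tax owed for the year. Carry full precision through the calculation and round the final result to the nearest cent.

$599.28

1 Jan – 21 Apr 2013: 111 days at 3.2% → $32,000 × 3.2% × 111/365 = $311.4082
22 Apr – 21 Sep 2013: 153 days at 1.75% → $32,000 × 1.75% × 153/365 = $234.7397
22 Sep – 31 Dec 2013: 101 days at 0.6% → $32,000 × 0.6% × 101/365 = $53.1288
Total = $599.2767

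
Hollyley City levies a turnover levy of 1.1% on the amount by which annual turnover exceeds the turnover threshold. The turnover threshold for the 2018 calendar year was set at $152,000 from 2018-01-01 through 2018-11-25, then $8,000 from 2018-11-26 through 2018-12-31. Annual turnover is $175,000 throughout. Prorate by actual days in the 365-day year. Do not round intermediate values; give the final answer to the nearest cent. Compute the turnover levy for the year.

2018-01-01 to 2018-11-25: 329 days, exemption $152,000 → ($175,000 − $152,000) × 1.1% × 329/365 = $228.0466
2018-11-26 to 2018-12-31: 36 days, exemption $8,000 → ($175,000 − $8,000) × 1.1% × 36/365 = $181.1836
Total = $409.2301

$409.23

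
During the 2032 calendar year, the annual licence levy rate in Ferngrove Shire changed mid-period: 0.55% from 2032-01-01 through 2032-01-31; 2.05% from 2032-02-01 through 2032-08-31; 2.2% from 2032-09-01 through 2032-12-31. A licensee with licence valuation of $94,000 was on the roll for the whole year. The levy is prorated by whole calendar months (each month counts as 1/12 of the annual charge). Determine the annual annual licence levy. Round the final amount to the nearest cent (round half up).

2032-01-01 to 2032-01-31: 1 month at 0.55% → $94,000 × 0.55% × 1/12 = $43.0833
2032-02-01 to 2032-08-31: 7 months at 2.05% → $94,000 × 2.05% × 7/12 = $1,124.0833
2032-09-01 to 2032-12-31: 4 months at 2.2% → $94,000 × 2.2% × 4/12 = $689.3333
Total = $1,856.5000

$1,856.50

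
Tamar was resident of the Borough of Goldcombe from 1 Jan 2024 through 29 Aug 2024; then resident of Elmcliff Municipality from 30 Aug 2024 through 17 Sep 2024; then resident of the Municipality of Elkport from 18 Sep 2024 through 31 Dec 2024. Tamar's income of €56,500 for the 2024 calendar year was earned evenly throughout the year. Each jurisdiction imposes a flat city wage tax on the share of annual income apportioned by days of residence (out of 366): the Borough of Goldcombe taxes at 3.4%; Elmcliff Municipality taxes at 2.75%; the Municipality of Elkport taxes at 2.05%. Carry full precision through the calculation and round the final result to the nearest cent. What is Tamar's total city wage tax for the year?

The Borough of Goldcombe, 1 Jan – 29 Aug 2024: 242 days → €56,500 × 3.4% × 242/366 = €1,270.1694
Elmcliff Municipality, 30 Aug – 17 Sep 2024: 19 days → €56,500 × 2.75% × 19/366 = €80.6592
The Municipality of Elkport, 18 Sep – 31 Dec 2024: 105 days → €56,500 × 2.05% × 105/366 = €332.2848
Total = €1,683.1134

€1,683.11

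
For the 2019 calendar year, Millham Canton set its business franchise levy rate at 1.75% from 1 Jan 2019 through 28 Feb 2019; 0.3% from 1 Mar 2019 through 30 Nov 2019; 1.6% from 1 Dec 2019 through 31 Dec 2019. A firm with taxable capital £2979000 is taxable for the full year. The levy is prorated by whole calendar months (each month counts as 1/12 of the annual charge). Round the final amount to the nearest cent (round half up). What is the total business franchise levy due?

1 Jan – 28 Feb 2019: 2 months at 1.75% → £2979000 × 1.75% × 2/12 = £8688.7500
1 Mar – 30 Nov 2019: 9 months at 0.3% → £2979000 × 0.3% × 9/12 = £6702.7500
1 Dec – 31 Dec 2019: 1 month at 1.6% → £2979000 × 1.6% × 1/12 = £3972.0000
Total = £19363.5000

£19363.50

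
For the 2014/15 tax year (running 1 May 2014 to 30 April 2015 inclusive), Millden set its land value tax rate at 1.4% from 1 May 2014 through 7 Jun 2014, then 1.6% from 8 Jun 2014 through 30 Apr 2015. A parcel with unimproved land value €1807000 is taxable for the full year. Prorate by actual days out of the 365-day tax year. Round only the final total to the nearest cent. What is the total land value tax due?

1 May – 7 Jun 2014: 38 days at 1.4% → €1807000 × 1.4% × 38/365 = €2633.7644
8 Jun 2014 – 30 Apr 2015: 327 days at 1.6% → €1807000 × 1.6% × 327/365 = €25901.9836
Total = €28535.7479

€28535.75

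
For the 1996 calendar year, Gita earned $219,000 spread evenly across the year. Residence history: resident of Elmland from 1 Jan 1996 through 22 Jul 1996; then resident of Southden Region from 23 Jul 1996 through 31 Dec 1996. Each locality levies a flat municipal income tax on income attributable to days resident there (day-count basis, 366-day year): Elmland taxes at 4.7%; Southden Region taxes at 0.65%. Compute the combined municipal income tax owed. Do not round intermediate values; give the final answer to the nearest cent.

Elmland, 1 Jan – 22 Jul 1996: 204 days → $219,000 × 4.7% × 204/366 = $5,737.0820
Southden Region, 23 Jul – 31 Dec 1996: 162 days → $219,000 × 0.65% × 162/366 = $630.0738
Total = $6,367.1557

$6,367.16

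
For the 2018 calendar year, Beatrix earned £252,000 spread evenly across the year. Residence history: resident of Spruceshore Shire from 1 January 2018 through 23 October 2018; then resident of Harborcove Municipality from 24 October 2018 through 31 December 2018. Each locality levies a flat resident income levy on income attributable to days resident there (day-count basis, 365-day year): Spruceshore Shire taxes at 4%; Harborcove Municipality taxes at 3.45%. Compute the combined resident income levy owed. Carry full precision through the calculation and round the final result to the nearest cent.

£9,817.99

Spruceshore Shire, 1 January – 23 October 2018: 296 days → £252,000 × 4% × 296/365 = £8,174.4658
Harborcove Municipality, 24 October – 31 December 2018: 69 days → £252,000 × 3.45% × 69/365 = £1,643.5233
Total = £9,817.9890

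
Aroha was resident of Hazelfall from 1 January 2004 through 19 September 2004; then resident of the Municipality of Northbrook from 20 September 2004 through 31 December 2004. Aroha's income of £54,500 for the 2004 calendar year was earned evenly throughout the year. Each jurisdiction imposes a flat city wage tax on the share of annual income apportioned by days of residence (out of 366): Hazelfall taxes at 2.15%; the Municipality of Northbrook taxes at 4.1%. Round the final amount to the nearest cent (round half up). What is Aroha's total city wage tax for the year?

Hazelfall, 1 January – 19 September 2004: 263 days → £54,500 × 2.15% × 263/366 = £841.9952
The Municipality of Northbrook, 20 September – 31 December 2004: 103 days → £54,500 × 4.1% × 103/366 = £628.8347
Total = £1,470.8299

£1,470.83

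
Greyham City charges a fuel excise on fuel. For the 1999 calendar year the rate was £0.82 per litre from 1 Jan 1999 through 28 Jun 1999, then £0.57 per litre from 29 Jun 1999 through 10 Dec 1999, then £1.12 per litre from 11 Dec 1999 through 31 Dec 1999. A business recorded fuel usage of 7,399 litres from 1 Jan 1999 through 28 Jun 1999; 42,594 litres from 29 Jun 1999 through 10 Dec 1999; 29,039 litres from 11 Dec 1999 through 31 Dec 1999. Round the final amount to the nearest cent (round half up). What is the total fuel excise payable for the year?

1 Jan – 28 Jun 1999: 7,399 litres at £0.82/litre → £6,067.18
29 Jun – 10 Dec 1999: 42,594 litres at £0.57/litre → £24,278.58
11 Dec – 31 Dec 1999: 29,039 litres at £1.12/litre → £32,523.68

£62,869.44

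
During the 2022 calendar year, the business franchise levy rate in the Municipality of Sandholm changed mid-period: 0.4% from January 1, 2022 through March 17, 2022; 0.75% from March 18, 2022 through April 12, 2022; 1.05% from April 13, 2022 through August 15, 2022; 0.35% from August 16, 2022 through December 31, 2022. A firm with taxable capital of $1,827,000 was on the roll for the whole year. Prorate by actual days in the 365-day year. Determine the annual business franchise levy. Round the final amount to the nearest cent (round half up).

$11,485.07

January 1 – March 17, 2022: 76 days at 0.4% → $1,827,000 × 0.4% × 76/365 = $1,521.6658
March 18 – April 12, 2022: 26 days at 0.75% → $1,827,000 × 0.75% × 26/365 = $976.0685
April 13 – August 15, 2022: 125 days at 1.05% → $1,827,000 × 1.05% × 125/365 = $6,569.6918
August 16 – December 31, 2022: 138 days at 0.35% → $1,827,000 × 0.35% × 138/365 = $2,417.6466
Total = $11,485.0726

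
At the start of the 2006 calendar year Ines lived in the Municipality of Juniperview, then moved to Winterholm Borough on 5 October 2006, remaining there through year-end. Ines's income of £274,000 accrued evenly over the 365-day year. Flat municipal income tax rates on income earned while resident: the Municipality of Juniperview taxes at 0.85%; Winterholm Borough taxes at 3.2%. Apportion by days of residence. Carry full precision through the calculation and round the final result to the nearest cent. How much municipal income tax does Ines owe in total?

The Municipality of Juniperview, 1 January – 4 October 2006: 277 days → £274,000 × 0.85% × 277/365 = £1,767.4877
Winterholm Borough, 5 October – 31 December 2006: 88 days → £274,000 × 3.2% × 88/365 = £2,113.9288
Total = £3,881.4164

£3,881.42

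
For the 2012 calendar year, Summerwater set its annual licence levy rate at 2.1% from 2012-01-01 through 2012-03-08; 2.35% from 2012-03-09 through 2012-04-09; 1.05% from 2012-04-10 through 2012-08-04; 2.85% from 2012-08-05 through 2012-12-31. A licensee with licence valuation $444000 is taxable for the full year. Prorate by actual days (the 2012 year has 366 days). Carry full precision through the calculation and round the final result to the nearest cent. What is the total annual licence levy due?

2012-01-01 to 2012-03-08: 68 days at 2.1% → $444000 × 2.1% × 68/366 = $1732.3279
2012-03-09 to 2012-04-09: 32 days at 2.35% → $444000 × 2.35% × 32/366 = $912.2623
2012-04-10 to 2012-08-04: 117 days at 1.05% → $444000 × 1.05% × 117/366 = $1490.3115
2012-08-05 to 2012-12-31: 149 days at 2.85% → $444000 × 2.85% × 149/366 = $5151.4918
Total = $9286.3934

$9286.39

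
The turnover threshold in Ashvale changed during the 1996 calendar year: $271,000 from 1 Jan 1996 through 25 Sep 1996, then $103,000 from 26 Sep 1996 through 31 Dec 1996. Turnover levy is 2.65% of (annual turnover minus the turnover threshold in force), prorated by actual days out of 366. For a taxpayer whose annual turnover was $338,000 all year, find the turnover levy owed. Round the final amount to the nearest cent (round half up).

1 Jan – 25 Sep 1996: 269 days, exemption $271,000 → ($338,000 − $271,000) × 2.65% × 269/366 = $1,304.9440
26 Sep – 31 Dec 1996: 97 days, exemption $103,000 → ($338,000 − $103,000) × 2.65% × 97/366 = $1,650.4577
Total = $2,955.4016

$2,955.40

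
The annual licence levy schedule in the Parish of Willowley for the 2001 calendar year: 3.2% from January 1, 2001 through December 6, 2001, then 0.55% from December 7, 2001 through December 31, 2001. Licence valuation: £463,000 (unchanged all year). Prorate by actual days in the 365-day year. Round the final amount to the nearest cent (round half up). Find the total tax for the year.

£13,975.62

January 1 – December 6, 2001: 340 days at 3.2% → £463,000 × 3.2% × 340/365 = £13,801.2055
December 7 – December 31, 2001: 25 days at 0.55% → £463,000 × 0.55% × 25/365 = £174.4178
Total = £13,975.6233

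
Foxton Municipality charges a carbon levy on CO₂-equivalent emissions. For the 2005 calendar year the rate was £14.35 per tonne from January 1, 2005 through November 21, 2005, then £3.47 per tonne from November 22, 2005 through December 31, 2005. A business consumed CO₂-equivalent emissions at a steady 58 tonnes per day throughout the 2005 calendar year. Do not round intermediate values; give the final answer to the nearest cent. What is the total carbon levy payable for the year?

£278,547.90

January 1 – November 21, 2005: 325 days × 58 tonnes/day = 18,850 tonnes at £14.35/tonne → £270,497.50
November 22 – December 31, 2005: 40 days × 58 tonnes/day = 2,320 tonnes at £3.47/tonne → £8,050.40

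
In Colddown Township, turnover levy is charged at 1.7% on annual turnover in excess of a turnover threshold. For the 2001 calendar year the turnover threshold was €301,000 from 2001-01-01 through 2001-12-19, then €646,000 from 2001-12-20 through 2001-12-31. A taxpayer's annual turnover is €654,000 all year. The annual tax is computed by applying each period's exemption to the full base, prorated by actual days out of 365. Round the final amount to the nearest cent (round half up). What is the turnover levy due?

€5,808.18

2001-01-01 to 2001-12-19: 353 days, exemption €301,000 → (€654,000 − €301,000) × 1.7% × 353/365 = €5,803.7068
2001-12-20 to 2001-12-31: 12 days, exemption €646,000 → (€654,000 − €646,000) × 1.7% × 12/365 = €4.4712
Total = €5,808.1781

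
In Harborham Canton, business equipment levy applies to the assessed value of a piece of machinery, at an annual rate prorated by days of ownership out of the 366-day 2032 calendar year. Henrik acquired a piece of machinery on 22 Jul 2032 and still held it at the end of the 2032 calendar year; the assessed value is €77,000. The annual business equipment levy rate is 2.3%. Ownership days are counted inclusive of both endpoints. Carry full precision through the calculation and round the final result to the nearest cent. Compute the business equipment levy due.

Days held (22 Jul – 31 Dec 2032): 163 out of 366
Tax = €77,000 × 2.3% × 163/366 = €788.7240

€788.72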